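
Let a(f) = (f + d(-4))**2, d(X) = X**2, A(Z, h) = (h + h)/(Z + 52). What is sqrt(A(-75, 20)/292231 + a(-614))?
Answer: 2*sqrt(4038783906872059439)/6721313 ≈ 598.00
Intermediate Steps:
A(Z, h) = 2*h/(52 + Z) (A(Z, h) = (2*h)/(52 + Z) = 2*h/(52 + Z))
a(f) = (16 + f)**2 (a(f) = (f + (-4)**2)**2 = (f + 16)**2 = (16 + f)**2)
sqrt(A(-75, 20)/292231 + a(-614)) = sqrt((2*20/(52 - 75))/292231 + (16 - 614)**2) = sqrt((2*20/(-23))*(1/292231) + (-598)**2) = sqrt((2*20*(-1/23))*(1/292231) + 357604) = sqrt(-40/23*1/292231 + 357604) = sqrt(-40/6721313 + 357604) = sqrt(2403568414012/6721313) = 2*sqrt(4038783906872059439)/6721313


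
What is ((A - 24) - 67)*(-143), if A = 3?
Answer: 12584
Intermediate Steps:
((A - 24) - 67)*(-143) = ((3 - 24) - 67)*(-143) = (-21 - 67)*(-143) = -88*(-143) = 12584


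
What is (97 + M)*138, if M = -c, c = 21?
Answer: 10488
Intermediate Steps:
M = -21 (M = -1*21 = -21)
(97 + M)*138 = (97 - 21)*138 = 76*138 = 10488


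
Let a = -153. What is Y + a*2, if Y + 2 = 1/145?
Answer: -44659/145 ≈ -307.99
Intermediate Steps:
Y = -289/145 (Y = -2 + 1/145 = -289/145 ≈ -1.9931)
Y + a*2 = -289/145 - 153*2 = -289/145 - 306 = -44659/145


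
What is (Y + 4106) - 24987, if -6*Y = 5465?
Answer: -130751/6 ≈ -21792.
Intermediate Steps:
Y = -5465/6 (Y = -1/6*5465 = -5465/6 ≈ -910.83)
(Y + 4106) - 24987 = (-5465/6 + 4106) - 24987 = 19171/6 - 24987 = -130751/6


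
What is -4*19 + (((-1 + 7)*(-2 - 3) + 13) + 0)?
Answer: -93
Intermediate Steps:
-4*19 + (((-1 + 7)*(-2 - 3) + 13) + 0) = -76 + ((6*(-5) + 13) + 0) = -76 + ((-30 + 13) + 0) = -76 + (-17 + 0) = -76 - 17 = -93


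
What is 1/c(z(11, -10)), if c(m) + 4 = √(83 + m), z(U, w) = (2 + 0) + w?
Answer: 4/59 + 5*√3/59 ≈ 0.21458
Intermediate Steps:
z(U, w) = 2 + w
c(m) = -4 + √(83 + m)
1/c(z(11, -10)) = 1/(-4 + √(83 + (2 - 10))) = 1/(-4 + √(83 - 8)) = 1/(-4 + √75) = 1/(-4 + 5*√3)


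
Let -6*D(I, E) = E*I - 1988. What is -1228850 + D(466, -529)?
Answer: -1187433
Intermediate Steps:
D(I, E) = 994/3 - E*I/6 (D(I, E) = -(E*I - 1988)/6 = -(-1988 + E*I)/6 = 994/3 - E*I/6)
-1228850 + D(466, -529) = -1228850 + (994/3 - 1/6*(-529)*466) = -1228850 + (994/3 + 123257/3) = -1228850 + 41417 = -1187433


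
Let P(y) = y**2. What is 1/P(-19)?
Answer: 1/361 ≈ 0.0027701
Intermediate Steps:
1/P(-19) = 1/((-19)**2) = 1/361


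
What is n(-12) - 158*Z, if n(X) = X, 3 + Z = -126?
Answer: 20370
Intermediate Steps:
Z = -129 (Z = -3 - 126 = -129)
n(-12) - 158*Z = -12 - 158*(-129) = -12 + 20382 = 20370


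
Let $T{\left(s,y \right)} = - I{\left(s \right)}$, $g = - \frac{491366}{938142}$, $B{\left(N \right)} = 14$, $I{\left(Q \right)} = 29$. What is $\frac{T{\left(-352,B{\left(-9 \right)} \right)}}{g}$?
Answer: $\frac{13603059}{245683} \approx 55.368$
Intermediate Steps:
$g = - \frac{245683}{469071}$ ($g = \left(-491366\right) \frac{1}{938142} = - \frac{245683}{469071} \approx -0.52376$)
$T{\left(s,y \right)} = -29$ ($T{\left(s,y \right)} = \left(-1\right) 29 = -29$)
$\frac{T{\left(-352,B{\left(-9 \right)} \right)}}{g} = - \frac{29}{- \frac{245683}{469071}} = \left(-29\right) \left(- \frac{469071}{245683}\right) = \frac{13603059}{245683}$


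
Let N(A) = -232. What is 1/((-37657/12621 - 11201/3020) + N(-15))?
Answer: -38115420/9097869401 ≈ -0.0041895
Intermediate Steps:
1/((-37657/12621 - 11201/3020) + N(-15)) = 1/((-37657/12621 - 11201/3020) - 232) = 1/(-255091961/38115420 - 232) = 1/(-9097869401/38115420) = -38115420/9097869401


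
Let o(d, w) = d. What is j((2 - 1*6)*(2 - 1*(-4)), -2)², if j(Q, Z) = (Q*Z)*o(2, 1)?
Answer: 9216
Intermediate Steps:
j(Q, Z) = 2*Q*Z (j(Q, Z) = (Q*Z)*2 = 2*Q*Z)
j((2 - 1*6)*(2 - 1*(-4)), -2)² = (2*((2 - 1*6)*(2 - 1*(-4)))*(-2))² = (2*((2 - 6)*(2 + 4))*(-2))² = (2*(-4*6)*(-2))² = (2*(-24)*(-2))² = 96² = 9216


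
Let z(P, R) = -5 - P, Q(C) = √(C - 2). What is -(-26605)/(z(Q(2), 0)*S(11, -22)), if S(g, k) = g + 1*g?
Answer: -5321/22 ≈ -241.86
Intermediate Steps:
Q(C) = √(-2 + C)
S(g, k) = 2*g (S(g, k) = g + g = 2*g)
-(-26605)/(z(Q(2), 0)*S(11, -22)) = -(-26605)/((-5 - √(-2 + 2))*(2*11)) = -(-26605)/((-5 - √0)*22) = -(-26605)/((-5 - 1*0)*22) = -(-26605)/((-5 + 0)*22) = -(-26605)/((-5*22)) = -(-26605)/(-110) = -(-26605)*(-1)/110 = -1*5321/22 = -5321/22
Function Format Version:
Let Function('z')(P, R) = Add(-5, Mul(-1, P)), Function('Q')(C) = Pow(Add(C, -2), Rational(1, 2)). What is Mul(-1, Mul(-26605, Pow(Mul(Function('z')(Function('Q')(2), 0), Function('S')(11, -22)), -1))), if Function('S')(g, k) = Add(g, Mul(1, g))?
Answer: Rational(-5321, 22) ≈ -241.86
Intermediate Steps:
Function('Q')(C) = Pow(Add(-2, C), Rational(1, 2))
Function('S')(g, k) = Mul(2, g) (Function('S')(g, k) = Add(g, g) = Mul(2, g))
Mul(-1, Mul(-26605, Pow(Mul(Function('z')(Function('Q')(2), 0), Function('S')(11, -22)), -1))) = Mul(-1, Mul(-26605, Pow(Mul(Add(-5, Mul(-1, Pow(Add(-2, 2), Rational(1, 2)))), Mul(2, 11)), -1))) = Mul(-1, Mul(-26605, Pow(Mul(Add(-5, Mul(-1, Pow(0, Rational(1, 2)))), 22), -1))) = Mul(-1, Mul(-26605, Pow(Mul(Add(-5, Mul(-1, 0)), 22), -1))) = Mul(-1, Mul(-26605, Pow(Mul(Add(-5, 0), 22), -1))) = Mul(-1, Mul(-26605, Pow(Mul(-5, 22), -1))) = Mul(-1, Mul(-26605, Pow(-110, -1))) = Mul(-1, Mul(-26605, Rational(-1, 110))) = Mul(-1, Rational(5321, 22)) = Rational(-5321, 22)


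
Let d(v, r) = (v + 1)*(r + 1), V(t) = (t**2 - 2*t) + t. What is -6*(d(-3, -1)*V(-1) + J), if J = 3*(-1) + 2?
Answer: 6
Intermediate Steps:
V(t) = t**2 - t
J = -1 (J = -3 + 2 = -1)
d(v, r) = (1 + r)*(1 + v) (d(v, r) = (1 + v)*(1 + r) = (1 + r)*(1 + v))
-6*(d(-3, -1)*V(-1) + J) = -6*((1 - 1 - 3 - 1*(-3))*(-(-1 - 1)) - 1) = -6*((1 - 1 - 3 + 3)*(-1*(-2)) - 1) = -6*(0*2 - 1) = -6*(0 - 1) = -6*(-1) = 6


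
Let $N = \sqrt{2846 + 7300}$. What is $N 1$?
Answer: $\sqrt{10146} \approx 100.73$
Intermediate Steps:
$N = \sqrt{10146} \approx 100.73$
$N 1 = \sqrt{10146} \cdot 1 = \sqrt{10146}$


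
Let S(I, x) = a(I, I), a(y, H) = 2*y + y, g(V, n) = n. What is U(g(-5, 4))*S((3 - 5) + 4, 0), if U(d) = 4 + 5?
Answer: 54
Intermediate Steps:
a(y, H) = 3*y
S(I, x) = 3*I
U(d) = 9
U(g(-5, 4))*S((3 - 5) + 4, 0) = 9*(3*((3 - 5) + 4)) = 9*(3*(-2 + 4)) = 9*(3*2) = 9*6 = 54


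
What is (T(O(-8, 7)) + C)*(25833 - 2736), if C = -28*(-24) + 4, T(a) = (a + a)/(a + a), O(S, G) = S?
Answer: 15636669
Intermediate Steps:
T(a) = 1 (T(a) = (2*a)/((2*a)) = (2*a)*(1/(2*a)) = 1)
C = 676 (C = 672 + 4 = 676)
(T(O(-8, 7)) + C)*(25833 - 2736) = (1 + 676)*(25833 - 2736) = 677*23097 = 15636669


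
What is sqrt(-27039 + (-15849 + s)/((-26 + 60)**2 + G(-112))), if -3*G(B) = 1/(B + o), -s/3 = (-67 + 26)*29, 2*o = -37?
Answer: 2*I*sqrt(55404158309571)/90515 ≈ 164.47*I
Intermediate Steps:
o = -37/2 (o = (1/2)*(-37) = -37/2 ≈ -18.500)
s = 3567 (s = -3*(-67 + 26)*29 = -(-123)*29 = -3*(-1189) = 3567)
G(B) = -1/(3*(-37/2 + B)) (G(B) = -1/(3*(B - 37/2)) = -1/(3*(-37/2 + B)))
sqrt(-27039 + (-15849 + s)/((-26 + 60)**2 + G(-112))) = sqrt(-27039 + (-15849 + 3567)/((-26 + 60)**2 - 2/(-111 + 6*(-112)))) = sqrt(-27039 - 12282/(34**2 - 2/(-111 - 672))) = sqrt(-27039 - 12282/(1156 - 2/(-783))) = sqrt(-27039 - 12282/(1156 - 2*(-1/783))) = sqrt(-27039 - 12282/(1156 + 2/783)) = sqrt(-27039 - 12282/905150/783) = sqrt(-27039 - 12282*783/905150) = sqrt(-27039 - 4808403/452575) = sqrt(-12241983828/452575) = 2*I*sqrt(55404158309571)/90515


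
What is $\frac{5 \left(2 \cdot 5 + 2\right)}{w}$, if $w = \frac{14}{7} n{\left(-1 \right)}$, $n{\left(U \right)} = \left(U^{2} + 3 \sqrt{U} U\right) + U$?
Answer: $10 i \approx 10.0 i$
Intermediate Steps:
$n{\left(U \right)} = U + U^{2} + 3 U^{\frac{3}{2}}$ ($n{\left(U \right)} = \left(U^{2} + 3 U^{\frac{3}{2}}\right) + U = U + U^{2} + 3 U^{\frac{3}{2}}$)
$w = - 6 i$ ($w = \frac{14}{7} \left(-1 + \left(-1\right)^{2} + 3 \left(-1\right)^{\frac{3}{2}}\right) = 14 \cdot \frac{1}{7} \left(-1 + 1 + 3 \left(- i\right)\right) = 2 \left(-1 + 1 - 3 i\right) = 2 \left(- 3 i\right) = - 6 i \approx - 6.0 i$)
$\frac{5 \left(2 \cdot 5 + 2\right)}{w} = \frac{5 \left(2 \cdot 5 + 2\right)}{\left(-6\right) i} = 5 \left(10 + 2\right) \frac{i}{6} = 5 \cdot 12 \frac{i}{6} = 60 \frac{i}{6} = 10 i$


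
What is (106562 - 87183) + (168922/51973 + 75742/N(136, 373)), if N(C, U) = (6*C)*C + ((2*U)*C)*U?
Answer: 19116585159740531/986293284136 ≈ 19382.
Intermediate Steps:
N(C, U) = 6*C² + 2*C*U² (N(C, U) = 6*C² + (2*C*U)*U = 6*C² + 2*C*U²)
(106562 - 87183) + (168922/51973 + 75742/N(136, 373)) = (106562 - 87183) + (168922/51973 + 75742/((2*136*(373² + 3*136)))) = 19379 + (168922*(1/51973) + 75742/((2*136*(139129 + 408)))) = 19379 + (168922/51973 + 75742/((2*136*139537))) = 19379 + (168922/51973 + 75742/37954064) = 19379 + (168922/51973 + 75742*(1/37954064)) = 19379 + (168922/51973 + 37871/18977032) = 19379 + 3207606468987/986293284136 = 19116585159740531/986293284136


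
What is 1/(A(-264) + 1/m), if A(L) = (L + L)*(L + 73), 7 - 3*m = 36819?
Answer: 36812/3712416573 ≈ 9.9159e-6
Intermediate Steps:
m = -36812/3 (m = 7/3 - 1/3*36819 = 7/3 - 12273 = -36812/3 ≈ -12271.)
A(L) = 2*L*(73 + L) (A(L) = (2*L)*(73 + L) = 2*L*(73 + L))
1/(A(-264) + 1/m) = 1/(2*(-264)*(73 - 264) + 1/(-36812/3)) = 1/(2*(-264)*(-191) - 3/36812) = 1/(100848 - 3/36812) = 1/(3712416573/36812) = 36812/3712416573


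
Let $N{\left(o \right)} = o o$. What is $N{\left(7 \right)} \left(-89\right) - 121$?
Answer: $-4482$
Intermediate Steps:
$N{\left(o \right)} = o^{2}$
$N{\left(7 \right)} \left(-89\right) - 121 = 7^{2} \left(-89\right) - 121 = 49 \left(-89\right) - 121 = -4361 - 121 = -4482$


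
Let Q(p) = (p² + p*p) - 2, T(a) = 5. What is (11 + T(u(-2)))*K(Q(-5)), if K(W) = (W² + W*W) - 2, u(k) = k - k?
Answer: 73696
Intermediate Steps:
u(k) = 0
Q(p) = -2 + 2*p² (Q(p) = (p² + p²) - 2 = 2*p² - 2 = -2 + 2*p²)
K(W) = -2 + 2*W² (K(W) = (W² + W²) - 2 = 2*W² - 2 = -2 + 2*W²)
(11 + T(u(-2)))*K(Q(-5)) = (11 + 5)*(-2 + 2*(-2 + 2*(-5)²)²) = 16*(-2 + 2*(-2 + 2*25)²) = 16*(-2 + 2*(-2 + 50)²) = 16*(-2 + 2*48²) = 16*(-2 + 2*2304) = 16*(-2 + 4608) = 16*4606 = 73696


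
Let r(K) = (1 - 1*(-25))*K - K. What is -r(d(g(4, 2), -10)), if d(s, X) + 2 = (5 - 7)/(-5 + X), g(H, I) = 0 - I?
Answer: 140/3 ≈ 46.667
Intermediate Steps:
g(H, I) = -I
d(s, X) = -2 - 2/(-5 + X) (d(s, X) = -2 + (5 - 7)/(-5 + X) = -2 - 2/(-5 + X))
r(K) = 25*K (r(K) = (1 + 25)*K - K = 26*K - K = 25*K)
-r(d(g(4, 2), -10)) = -25*2*(4 - 1*(-10))/(-5 - 10) = -25*2*(4 + 10)/(-15) = -25*2*(-1/15)*14 = -25*(-28)/15 = -1*(-140/3) = 140/3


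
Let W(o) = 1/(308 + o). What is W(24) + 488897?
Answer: 162313805/332 ≈ 4.8890e+5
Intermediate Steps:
W(24) + 488897 = 1/(308 + 24) + 488897 = 1/332 + 488897 = 162313805/332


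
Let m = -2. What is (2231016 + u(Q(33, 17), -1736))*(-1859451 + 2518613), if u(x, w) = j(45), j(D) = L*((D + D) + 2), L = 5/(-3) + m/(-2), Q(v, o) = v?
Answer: 4411681619968/3 ≈ 1.4706e+12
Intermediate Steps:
L = -⅔ (L = 5/(-3) - 2/(-2) = 5*(-⅓) - 2*(-½) = -5/3 + 1 = -⅔ ≈ -0.66667)
j(D) = -4/3 - 4*D/3 (j(D) = -2*((D + D) + 2)/3 = -2*(2*D + 2)/3 = -2*(2 + 2*D)/3 = -4/3 - 4*D/3)
u(x, w) = -184/3 (u(x, w) = -4/3 - 4/3*45 = -4/3 - 60 = -184/3)
(2231016 + u(Q(33, 17), -1736))*(-1859451 + 2518613) = (2231016 - 184/3)*(-1859451 + 2518613) = (6692864/3)*659162 = 4411681619968/3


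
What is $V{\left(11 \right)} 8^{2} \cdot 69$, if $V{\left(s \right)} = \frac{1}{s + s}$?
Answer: $\frac{2208}{11} \approx 200.73$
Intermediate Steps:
$V{\left(s \right)} = \frac{1}{2 s}$
$V{\left(11 \right)} 8^{2} \cdot 69 = \frac{1}{2 \cdot 11} \cdot 8^{2} \cdot 69 = \frac{1}{2} \cdot \frac{1}{11} \cdot 64 \cdot 69 = \frac{1}{22} \cdot 64 \cdot 69 = \frac{32}{11} \cdot 69 = \frac{2208}{11}$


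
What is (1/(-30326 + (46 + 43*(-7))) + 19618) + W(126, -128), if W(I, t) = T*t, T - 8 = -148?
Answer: 1147949577/30581 ≈ 37538.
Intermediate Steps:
T = -140 (T = 8 - 148 = -140)
W(I, t) = -140*t
(1/(-30326 + (46 + 43*(-7))) + 19618) + W(126, -128) = (1/(-30326 + (46 + 43*(-7))) + 19618) - 140*(-128) = (1/(-30326 + (46 - 301)) + 19618) + 17920 = (1/(-30326 - 255) + 19618) + 17920 = (1/(-30581) + 19618) + 17920 = (-1/30581 + 19618) + 17920 = 599938057/30581 + 17920 = 1147949577/30581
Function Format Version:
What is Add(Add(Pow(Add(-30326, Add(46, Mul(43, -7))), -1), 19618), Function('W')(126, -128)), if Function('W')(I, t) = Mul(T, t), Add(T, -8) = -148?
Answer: Rational(1147949577, 30581) ≈ 37538.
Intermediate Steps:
T = -140 (T = Add(8, -148) = -140)
Function('W')(I, t) = Mul(-140, t)
Add(Add(Pow(Add(-30326, Add(46, Mul(43, -7))), -1), 19618), Function('W')(126, -128)) = Add(Add(Pow(Add(-30326, Add(46, Mul(43, -7))), -1), 19618), Mul(-140, -128)) = Add(Add(Pow(Add(-30326, Add(46, -301)), -1), 19618), 17920) = Add(Add(Pow(Add(-30326, -255), -1), 19618), 17920) = Add(Add(Pow(-30581, -1), 19618), 17920) = Add(Add(Rational(-1, 30581), 19618), 17920) = Add(Rational(599938057, 30581), 17920) = Rational(1147949577, 30581)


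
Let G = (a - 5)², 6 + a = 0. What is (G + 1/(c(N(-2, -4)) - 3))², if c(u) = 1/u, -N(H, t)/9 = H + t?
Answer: 377408329/25921 ≈ 14560.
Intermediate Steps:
a = -6 (a = -6 + 0 = -6)
N(H, t) = -9*H - 9*t (N(H, t) = -9*(H + t) = -9*H - 9*t)
G = 121 (G = (-6 - 5)² = (-11)² = 121)
(G + 1/(c(N(-2, -4)) - 3))² = (121 + 1/(1/(-9*(-2) - 9*(-4)) - 3))² = (121 + 1/(1/(18 + 36) - 3))² = (121 + 1/(1/54 - 3))² = (121 + 1/(-161/54))² = (121 - 54/161)² = (19427/161)² = 377408329/25921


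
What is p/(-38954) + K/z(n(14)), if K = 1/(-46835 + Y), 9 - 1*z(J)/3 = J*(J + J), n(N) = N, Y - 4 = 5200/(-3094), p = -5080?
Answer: 16264839640703/124720565566497 ≈ 0.13041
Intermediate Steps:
Y = 276/119 (Y = 4 + 5200/(-3094) = 4 + 5200*(-1/3094) = 4 - 200/119 = 276/119 ≈ 2.3193)
z(J) = 27 - 6*J² (z(J) = 27 - 3*J*(J + J) = 27 - 3*J*2*J = 27 - 6*J²)
K = -119/5573089 (K = 1/(-46835 + 276/119) = 1/(-5573089/119) = -119/5573089 ≈ -2.1353e-5)
p/(-38954) + K/z(n(14)) = -5080/(-38954) - 119/(5573089*(27 - 6*14²)) = -5080*(-1/38954) - 119/(5573089*(27 - 6*196)) = 2540/19477 - 119/(5573089*(27 - 1176)) = 2540/19477 - 119/5573089/(-1149) = 2540/19477 - 119/5573089*(-1/1149) = 2540/19477 + 119/6403479261 = 16264839640703/124720565566497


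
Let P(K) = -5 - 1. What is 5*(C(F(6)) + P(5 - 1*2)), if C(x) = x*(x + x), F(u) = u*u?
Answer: 12930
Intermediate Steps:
F(u) = u**2
C(x) = 2*x**2 (C(x) = x*(2*x) = 2*x**2)
P(K) = -6
5*(C(F(6)) + P(5 - 1*2)) = 5*(2*(6**2)**2 - 6) = 5*(2*36**2 - 6) = 5*(2*1296 - 6) = 5*(2592 - 6) = 5*2586 = 12930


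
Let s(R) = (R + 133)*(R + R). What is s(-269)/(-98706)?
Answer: -36584/49353 ≈ -0.74127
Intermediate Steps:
s(R) = 2*R*(133 + R) (s(R) = (133 + R)*(2*R) = 2*R*(133 + R))
s(-269)/(-98706) = (2*(-269)*(133 - 269))/(-98706) = (2*(-269)*(-136))*(-1/98706) = 73168*(-1/98706) = -36584/49353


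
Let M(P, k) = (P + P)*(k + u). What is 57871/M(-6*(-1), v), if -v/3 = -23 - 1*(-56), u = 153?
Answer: 57871/648 ≈ 89.307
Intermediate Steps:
v = -99 (v = -3*(-23 - 1*(-56)) = -3*(-23 + 56) = -3*33 = -99)
M(P, k) = 2*P*(153 + k) (M(P, k) = (P + P)*(k + 153) = (2*P)*(153 + k) = 2*P*(153 + k))
57871/M(-6*(-1), v) = 57871/((2*(-6*(-1))*(153 - 99))) = 57871/((2*6*54)) = 57871/648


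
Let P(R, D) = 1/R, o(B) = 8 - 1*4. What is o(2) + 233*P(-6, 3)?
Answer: -209/6 ≈ -34.833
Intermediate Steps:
o(B) = 4 (o(B) = 8 - 4 = 4)
o(2) + 233*P(-6, 3) = 4 + 233/(-6) = 4 + 233*(-1/6) = 4 - 233/6 = -209/6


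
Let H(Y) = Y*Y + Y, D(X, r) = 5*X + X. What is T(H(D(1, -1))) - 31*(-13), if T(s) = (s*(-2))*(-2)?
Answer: 571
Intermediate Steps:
D(X, r) = 6*X
H(Y) = Y + Y² (H(Y) = Y² + Y = Y + Y²)
T(s) = 4*s (T(s) = -2*s*(-2) = 4*s)
T(H(D(1, -1))) - 31*(-13) = 4*((6*1)*(1 + 6*1)) - 31*(-13) = 4*(6*(1 + 6)) + 403 = 4*(6*7) + 403 = 4*42 + 403 = 168 + 403 = 571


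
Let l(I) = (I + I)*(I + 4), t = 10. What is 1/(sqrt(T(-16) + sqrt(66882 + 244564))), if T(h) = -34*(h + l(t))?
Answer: 1/sqrt(-8976 + sqrt(311446)) ≈ -0.010899*I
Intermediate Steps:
l(I) = 2*I*(4 + I) (l(I) = (2*I)*(4 + I) = 2*I*(4 + I))
T(h) = -9520 - 34*h (T(h) = -34*(h + 2*10*(4 + 10)) = -34*(h + 2*10*14) = -34*(h + 280) = -34*(280 + h) = -9520 - 34*h)
1/(sqrt(T(-16) + sqrt(66882 + 244564))) = 1/(sqrt((-9520 - 34*(-16)) + sqrt(66882 + 244564))) = 1/(sqrt((-9520 + 544) + sqrt(311446))) = 1/(sqrt(-8976 + sqrt(311446))) = 1/sqrt(-8976 + sqrt(311446))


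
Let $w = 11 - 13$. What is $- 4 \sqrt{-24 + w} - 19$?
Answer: $-19 - 4 i \sqrt{26} \approx -19.0 - 20.396 i$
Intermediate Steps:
$w = -2$ ($w = 11 - 13 = -2$)
$- 4 \sqrt{-24 + w} - 19 = - 4 \sqrt{-24 - 2} - 19 = - 4 \sqrt{-26} - 19 = - 4 i \sqrt{26} - 19 = -19 - 4 i \sqrt{26}$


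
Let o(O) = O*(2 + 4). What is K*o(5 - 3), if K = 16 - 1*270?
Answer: -3048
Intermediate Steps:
K = -254 (K = 16 - 270 = -254)
o(O) = 6*O (o(O) = O*6 = 6*O)
K*o(5 - 3) = -1524*(5 - 3) = -1524*2 = -254*12 = -3048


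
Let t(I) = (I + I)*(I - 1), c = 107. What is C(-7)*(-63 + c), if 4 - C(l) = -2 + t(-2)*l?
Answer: 3960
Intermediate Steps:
t(I) = 2*I*(-1 + I) (t(I) = (2*I)*(-1 + I) = 2*I*(-1 + I))
C(l) = 6 - 12*l (C(l) = 4 - (-2 + (2*(-2)*(-1 - 2))*l) = 4 - (-2 + (2*(-2)*(-3))*l) = 4 - (-2 + 12*l) = 4 + (2 - 12*l) = 6 - 12*l)
C(-7)*(-63 + c) = (6 - 12*(-7))*(-63 + 107) = (6 + 84)*44 = 90*44 = 3960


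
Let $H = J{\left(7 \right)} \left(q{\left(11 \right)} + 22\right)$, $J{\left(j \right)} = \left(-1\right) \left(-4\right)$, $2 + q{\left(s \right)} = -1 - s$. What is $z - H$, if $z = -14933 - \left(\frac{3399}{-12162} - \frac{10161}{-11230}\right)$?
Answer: $- \frac{170332836101}{11381605} \approx -14966.0$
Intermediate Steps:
$q{\left(s \right)} = -3 - s$ ($q{\left(s \right)} = -2 - \left(1 + s\right) = -3 - s$)
$J{\left(j \right)} = 4$
$H = 32$ ($H = 4 \left(\left(-3 - 11\right) + 22\right) = 4 \left(-14 + 22\right) = 4 \cdot 8 = 32$)
$z = - \frac{169968624741}{11381605}$ ($z = -14933 - \left(3399 \left(- \frac{1}{12162}\right) - - \frac{10161}{11230}\right) = -14933 - \left(- \frac{1133}{4054} + \frac{10161}{11230}\right) = -14933 - \frac{7117276}{11381605} = - \frac{169968624741}{11381605} \approx -14934.0$)
$z - H = - \frac{169968624741}{11381605} - 32 = - \frac{170332836101}{11381605}$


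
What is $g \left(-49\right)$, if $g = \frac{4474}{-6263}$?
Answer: $\frac{219226}{6263} \approx 35.003$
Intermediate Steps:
$g = - \frac{4474}{6263}$ ($g = 4474 \left(- \frac{1}{6263}\right) = - \frac{4474}{6263} \approx -0.71435$)
$g \left(-49\right) = \left(- \frac{4474}{6263}\right) \left(-49\right) = \frac{219226}{6263}$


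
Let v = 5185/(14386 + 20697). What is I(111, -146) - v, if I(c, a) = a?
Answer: -5127303/35083 ≈ -146.15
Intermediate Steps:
v = 5185/35083 ≈ 0.14779
I(111, -146) - v = -146 - 1*5185/35083 = -146 - 5185/35083 = -5127303/35083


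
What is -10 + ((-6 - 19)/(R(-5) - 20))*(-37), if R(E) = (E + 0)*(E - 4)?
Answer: 27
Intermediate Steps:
R(E) = E*(-4 + E)
-10 + ((-6 - 19)/(R(-5) - 20))*(-37) = -10 + ((-6 - 19)/(-5*(-4 - 5) - 20))*(-37) = -10 - 25/(-5*(-9) - 20)*(-37) = -10 - 25/(45 - 20)*(-37) = -10 - 25/25*(-37) = -10 - 25*1/25*(-37) = -10 - 1*(-37) = -10 + 37 = 27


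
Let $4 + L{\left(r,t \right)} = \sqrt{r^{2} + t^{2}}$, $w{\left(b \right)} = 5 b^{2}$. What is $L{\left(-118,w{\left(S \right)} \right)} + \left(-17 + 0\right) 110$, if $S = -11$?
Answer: $-1874 + \sqrt{379949} \approx -1257.6$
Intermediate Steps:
$L{\left(r,t \right)} = -4 + \sqrt{r^{2} + t^{2}}$
$L{\left(-118,w{\left(S \right)} \right)} + \left(-17 + 0\right) 110 = \left(-4 + \sqrt{\left(-118\right)^{2} + \left(5 \left(-11\right)^{2}\right)^{2}}\right) + \left(-17 + 0\right) 110 = \left(-4 + \sqrt{13924 + \left(5 \cdot 121\right)^{2}}\right) - 1870 = \left(-4 + \sqrt{13924 + 605^{2}}\right) - 1870 = \left(-4 + \sqrt{13924 + 366025}\right) - 1870 = \left(-4 + \sqrt{379949}\right) - 1870 = -1874 + \sqrt{379949}$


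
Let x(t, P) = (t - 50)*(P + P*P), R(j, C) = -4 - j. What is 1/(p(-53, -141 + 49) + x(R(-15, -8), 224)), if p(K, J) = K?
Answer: -1/1965653 ≈ -5.0874e-7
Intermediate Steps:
x(t, P) = (-50 + t)*(P + P²)
1/(p(-53, -141 + 49) + x(R(-15, -8), 224)) = 1/(-53 + 224*(-50 + (-4 - 1*(-15)) - 50*224 + 224*(-4 - 1*(-15)))) = 1/(-53 + 224*(-50 + (-4 + 15) - 11200 + 224*(-4 + 15))) = 1/(-53 + 224*(-50 + 11 - 11200 + 224*11)) = 1/(-53 + 224*(-50 + 11 - 11200 + 2464)) = 1/(-53 + 224*(-8775)) = 1/(-53 - 1965600) = 1/(-1965653) = -1/1965653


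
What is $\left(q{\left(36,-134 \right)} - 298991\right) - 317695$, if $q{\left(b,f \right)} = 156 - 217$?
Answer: $-616747$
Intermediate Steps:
$q{\left(b,f \right)} = -61$
$\left(q{\left(36,-134 \right)} - 298991\right) - 317695 = \left(-61 - 298991\right) - 317695 = -299052 - 317695 = -616747$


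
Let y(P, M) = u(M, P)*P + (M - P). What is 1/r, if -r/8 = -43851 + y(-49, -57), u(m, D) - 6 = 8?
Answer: 1/356360 ≈ 2.8062e-6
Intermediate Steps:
u(m, D) = 14 (u(m, D) = 6 + 8 = 14)
y(P, M) = M + 13*P (y(P, M) = 14*P + (M - P) = M + 13*P)
r = 356360 (r = -8*(-43851 + (-57 + 13*(-49))) = -8*(-43851 + (-57 - 637)) = -8*(-43851 - 694) = -8*(-44545) = 356360)
1/r = 1/356360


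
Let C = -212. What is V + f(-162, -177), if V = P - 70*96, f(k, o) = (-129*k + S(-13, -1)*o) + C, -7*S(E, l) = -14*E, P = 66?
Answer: 18634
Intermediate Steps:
S(E, l) = 2*E (S(E, l) = -(-2)*E = 2*E)
f(k, o) = -212 - 129*k - 26*o (f(k, o) = (-129*k + (2*(-13))*o) - 212 = (-129*k - 26*o) - 212 = -212 - 129*k - 26*o)
V = -6654 (V = 66 - 70*96 = 66 - 6720 = -6654)
V + f(-162, -177) = -6654 + (-212 - 129*(-162) - 26*(-177)) = -6654 + (-212 + 20898 + 4602) = -6654 + 25288 = 18634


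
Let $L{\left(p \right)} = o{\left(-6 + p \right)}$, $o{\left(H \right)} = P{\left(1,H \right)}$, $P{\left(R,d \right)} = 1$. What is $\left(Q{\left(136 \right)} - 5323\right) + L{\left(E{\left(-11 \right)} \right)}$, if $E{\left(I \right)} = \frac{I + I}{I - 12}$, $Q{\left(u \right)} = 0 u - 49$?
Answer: $-5371$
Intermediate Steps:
$o{\left(H \right)} = 1$
$Q{\left(u \right)} = -49$ ($Q{\left(u \right)} = 0 - 49 = -49$)
$E{\left(I \right)} = \frac{2 I}{-12 + I}$
$L{\left(p \right)} = 1$
$\left(Q{\left(136 \right)} - 5323\right) + L{\left(E{\left(-11 \right)} \right)} = \left(-49 - 5323\right) + 1 = -5372 + 1 = -5371$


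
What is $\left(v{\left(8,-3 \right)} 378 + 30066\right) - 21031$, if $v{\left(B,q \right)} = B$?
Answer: $12059$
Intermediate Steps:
$\left(v{\left(8,-3 \right)} 378 + 30066\right) - 21031 = \left(8 \cdot 378 + 30066\right) - 21031 = \left(3024 + 30066\right) - 21031 = 33090 - 21031 = 12059$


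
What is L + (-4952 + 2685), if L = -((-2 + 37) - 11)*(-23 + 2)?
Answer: -1763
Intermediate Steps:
L = 504 (L = -(35 - 11)*(-21) = -24*(-21) = -1*(-504) = 504)
L + (-4952 + 2685) = 504 + (-4952 + 2685) = 504 - 2267 = -1763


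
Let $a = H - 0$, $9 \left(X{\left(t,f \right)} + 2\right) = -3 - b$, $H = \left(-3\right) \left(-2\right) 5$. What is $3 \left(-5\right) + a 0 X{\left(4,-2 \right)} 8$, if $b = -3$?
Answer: $-15$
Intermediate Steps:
$H = 30$ ($H = 6 \cdot 5 = 30$)
$X{\left(t,f \right)} = -2$ ($X{\left(t,f \right)} = -2 + \frac{-3 - -3}{9} = -2 + \frac{-3 + 3}{9} = -2 + \frac{1}{9} \cdot 0 = -2 + 0 = -2$)
$a = 30$ ($a = 30 - 0 = 30 + 0 = 30$)
$3 \left(-5\right) + a 0 X{\left(4,-2 \right)} 8 = 3 \left(-5\right) + 30 \cdot 0 \left(-2\right) 8 = -15 + 0 \left(-2\right) 8 = -15 + 0 \cdot 8 = -15 + 0 = -15$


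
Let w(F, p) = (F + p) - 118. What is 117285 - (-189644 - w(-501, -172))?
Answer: 306138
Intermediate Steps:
w(F, p) = -118 + F + p
117285 - (-189644 - w(-501, -172)) = 117285 - (-189644 - (-118 - 501 - 172)) = 117285 - (-189644 - 1*(-791)) = 117285 - (-189644 + 791) = 117285 - 1*(-188853) = 117285 + 188853 = 306138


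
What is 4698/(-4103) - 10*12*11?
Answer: -5420658/4103 ≈ -1321.1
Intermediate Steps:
4698/(-4103) - 10*12*11 = 4698*(-1/4103) - 120*11 = -4698/4103 - 1*1320 = -4698/4103 - 1320 = -5420658/4103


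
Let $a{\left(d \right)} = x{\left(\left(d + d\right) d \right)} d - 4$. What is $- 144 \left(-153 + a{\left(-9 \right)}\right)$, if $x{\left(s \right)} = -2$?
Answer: $20016$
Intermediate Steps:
$a{\left(d \right)} = -4 - 2 d$ ($a{\left(d \right)} = - 2 d - 4 = -4 - 2 d$)
$- 144 \left(-153 + a{\left(-9 \right)}\right) = - 144 \left(-153 - -14\right) = - 144 \left(-153 + \left(-4 + 18\right)\right) = - 144 \left(-153 + 14\right) = \left(-144\right) \left(-139\right) = 20016$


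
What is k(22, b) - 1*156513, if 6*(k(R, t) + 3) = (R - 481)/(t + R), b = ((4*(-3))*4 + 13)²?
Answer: -390351057/2494 ≈ -1.5652e+5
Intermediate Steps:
b = 1225 (b = (-12*4 + 13)² = (-48 + 13)² = (-35)² = 1225)
k(R, t) = -3 + (-481 + R)/(6*(R + t)) (k(R, t) = -3 + ((R - 481)/(t + R))/6 = -3 + ((-481 + R)/(R + t))/6 = -3 + (-481 + R)/(6*(R + t)))
k(22, b) - 1*156513 = (-481 - 18*1225 - 17*22)/(6*(22 + 1225)) - 1*156513 = (⅙)*(-481 - 22050 - 374)/1247 - 156513 = (⅙)*(1/1247)*(-22905) - 156513 = -7635/2494 - 156513 = -390351057/2494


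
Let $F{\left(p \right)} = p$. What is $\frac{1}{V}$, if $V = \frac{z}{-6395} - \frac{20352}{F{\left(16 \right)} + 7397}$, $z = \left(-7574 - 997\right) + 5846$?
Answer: $- \frac{3160409}{7330041} \approx -0.43116$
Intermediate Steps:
$z = -2725$ ($z = -8571 + 5846 = -2725$)
$V = - \frac{7330041}{3160409}$ ($V = - \frac{2725}{-6395} - \frac{20352}{16 + 7397} = \left(-2725\right) \left(- \frac{1}{6395}\right) - \frac{20352}{7413} = \frac{545}{1279} - \frac{6784}{2471} = - \frac{7330041}{3160409} \approx -2.3193$)
$\frac{1}{V} = \frac{1}{- \frac{7330041}{3160409}} = - \frac{3160409}{7330041}$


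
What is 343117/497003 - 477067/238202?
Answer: -155372574567/118387108606 ≈ -1.3124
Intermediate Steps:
343117/497003 - 477067/238202 = -155372574567/118387108606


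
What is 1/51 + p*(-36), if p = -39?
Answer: 71605/51 ≈ 1404.0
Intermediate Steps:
1/51 + p*(-36) = 1/51 - 39*(-36) = 1/51 + 1404 = 71605/51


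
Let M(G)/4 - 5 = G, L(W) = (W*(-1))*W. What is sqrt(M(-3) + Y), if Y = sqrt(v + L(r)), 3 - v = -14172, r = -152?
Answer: sqrt(8 + I*sqrt(8929)) ≈ 7.1705 + 6.5891*I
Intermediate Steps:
L(W) = -W**2 (L(W) = (-W)*W = -W**2)
v = 14175 (v = 3 - 1*(-14172) = 3 + 14172 = 14175)
M(G) = 20 + 4*G
Y = I*sqrt(8929) (Y = sqrt(14175 - 1*(-152)**2) = sqrt(14175 - 1*23104) = sqrt(14175 - 23104) = sqrt(-8929) = I*sqrt(8929) ≈ 94.493*I)
sqrt(M(-3) + Y) = sqrt((20 + 4*(-3)) + I*sqrt(8929)) = sqrt((20 - 12) + I*sqrt(8929)) = sqrt(8 + I*sqrt(8929))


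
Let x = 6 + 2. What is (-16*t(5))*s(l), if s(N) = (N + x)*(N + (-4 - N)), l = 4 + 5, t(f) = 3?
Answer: 3264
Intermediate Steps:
l = 9
x = 8
s(N) = -32 - 4*N (s(N) = (N + 8)*(N + (-4 - N)) = (8 + N)*(-4) = -32 - 4*N)
(-16*t(5))*s(l) = (-16*3)*(-32 - 4*9) = -48*(-32 - 36) = -48*(-68) = 3264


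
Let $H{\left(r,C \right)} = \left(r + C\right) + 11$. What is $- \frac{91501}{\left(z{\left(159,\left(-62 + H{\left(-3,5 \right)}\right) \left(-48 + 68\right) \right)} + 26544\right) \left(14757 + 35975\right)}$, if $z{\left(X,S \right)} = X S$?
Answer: $\frac{91501}{6558430032} \approx 1.3952 \cdot 10^{-5}$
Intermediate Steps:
$H{\left(r,C \right)} = 11 + C + r$ ($H{\left(r,C \right)} = \left(C + r\right) + 11 = 11 + C + r$)
$z{\left(X,S \right)} = S X$
$- \frac{91501}{\left(z{\left(159,\left(-62 + H{\left(-3,5 \right)}\right) \left(-48 + 68\right) \right)} + 26544\right) \left(14757 + 35975\right)} = - \frac{91501}{\left(\left(-62 + \left(11 + 5 - 3\right)\right) \left(-48 + 68\right) 159 + 26544\right) \left(14757 + 35975\right)} = - \frac{91501}{\left(\left(-62 + 13\right) 20 \cdot 159 + 26544\right) 50732} = - \frac{91501}{\left(\left(-49\right) 20 \cdot 159 + 26544\right) 50732} = - \frac{91501}{\left(\left(-980\right) 159 + 26544\right) 50732} = - \frac{91501}{\left(-155820 + 26544\right) 50732} = - \frac{91501}{\left(-129276\right) 50732} = - \frac{91501}{-6558430032} = \left(-91501\right) \left(- \frac{1}{6558430032}\right) = \frac{91501}{6558430032}$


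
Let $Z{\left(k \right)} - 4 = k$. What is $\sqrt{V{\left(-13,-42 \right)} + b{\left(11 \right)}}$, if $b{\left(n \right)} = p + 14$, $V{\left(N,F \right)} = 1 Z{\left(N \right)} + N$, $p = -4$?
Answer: $2 i \sqrt{3} \approx 3.4641 i$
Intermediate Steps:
$Z{\left(k \right)} = 4 + k$
$V{\left(N,F \right)} = 4 + 2 N$ ($V{\left(N,F \right)} = 1 \left(4 + N\right) + N = \left(4 + N\right) + N = 4 + 2 N$)
$b{\left(n \right)} = 10$ ($b{\left(n \right)} = -4 + 14 = 10$)
$\sqrt{V{\left(-13,-42 \right)} + b{\left(11 \right)}} = \sqrt{\left(4 + 2 \left(-13\right)\right) + 10} = \sqrt{\left(4 - 26\right) + 10} = \sqrt{-22 + 10} = \sqrt{-12} = 2 i \sqrt{3}$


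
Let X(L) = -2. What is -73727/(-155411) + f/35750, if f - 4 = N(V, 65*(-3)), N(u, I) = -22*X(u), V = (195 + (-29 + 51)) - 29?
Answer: 1321599989/2777971625 ≈ 0.47574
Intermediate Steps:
V = 188 (V = (195 + 22) - 29 = 217 - 29 = 188)
N(u, I) = 44 (N(u, I) = -22*(-2) = 44)
f = 48 (f = 4 + 44 = 48)
-73727/(-155411) + f/35750 = -73727/(-155411) + 48/35750 = -73727*(-1/155411) + 48*(1/35750) = 73727/155411 + 24/17875 = 1321599989/2777971625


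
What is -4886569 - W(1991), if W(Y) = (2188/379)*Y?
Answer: -1856365959/379 ≈ -4.8981e+6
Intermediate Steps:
W(Y) = 2188*Y/379 (W(Y) = (2188*(1/379))*Y = 2188*Y/379)
-4886569 - W(1991) = -4886569 - 2188*1991/379 = -4886569 - 1*4356308/379 = -4886569 - 4356308/379 = -1856365959/379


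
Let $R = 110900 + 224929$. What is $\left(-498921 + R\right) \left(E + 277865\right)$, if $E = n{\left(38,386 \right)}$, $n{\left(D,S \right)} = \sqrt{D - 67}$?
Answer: $-45317558580 - 163092 i \sqrt{29} \approx -4.5318 \cdot 10^{10} - 8.7828 \cdot 10^{5} i$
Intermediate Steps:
$R = 335829$
$n{\left(D,S \right)} = \sqrt{-67 + D}$
$E = i \sqrt{29}$ ($E = \sqrt{-67 + 38} = \sqrt{-29} = i \sqrt{29} \approx 5.3852 i$)
$\left(-498921 + R\right) \left(E + 277865\right) = \left(-498921 + 335829\right) \left(i \sqrt{29} + 277865\right) = - 163092 \left(277865 + i \sqrt{29}\right) = -45317558580 - 163092 i \sqrt{29}$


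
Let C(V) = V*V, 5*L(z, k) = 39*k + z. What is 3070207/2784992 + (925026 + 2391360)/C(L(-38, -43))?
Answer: 1371045037465/46807360544 ≈ 29.291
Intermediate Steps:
L(z, k) = z/5 + 39*k/5 (L(z, k) = (39*k + z)/5 = (z + 39*k)/5 = z/5 + 39*k/5)
C(V) = V**2
3070207/2784992 + (925026 + 2391360)/C(L(-38, -43)) = 3070207/2784992 + (925026 + 2391360)/(((1/5)*(-38) + (39/5)*(-43))**2) = 3070207*(1/2784992) + 3316386/((-38/5 - 1677/5)**2) = 438601/397856 + 3316386/((-343)**2) = 438601/397856 + 3316386/117649 = 1371045037465/46807360544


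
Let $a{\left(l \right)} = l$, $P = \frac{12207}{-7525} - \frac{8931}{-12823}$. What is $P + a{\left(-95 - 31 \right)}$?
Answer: $- \frac{12247452036}{96493075} \approx -126.93$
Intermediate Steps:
$P = - \frac{89324586}{96493075}$ ($P = 12207 \left(- \frac{1}{7525}\right) - - \frac{8931}{12823} = - \frac{12207}{7525} + \frac{8931}{12823} = - \frac{89324586}{96493075} \approx -0.92571$)
$P + a{\left(-95 - 31 \right)} = - \frac{89324586}{96493075} - 126 = - \frac{12247452036}{96493075}$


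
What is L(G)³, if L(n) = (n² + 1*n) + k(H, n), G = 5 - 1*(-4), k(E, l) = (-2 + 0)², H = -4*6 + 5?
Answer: 830584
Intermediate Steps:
H = -19 (H = -24 + 5 = -19)
k(E, l) = 4 (k(E, l) = (-2)² = 4)
G = 9 (G = 5 + 4 = 9)
L(n) = 4 + n + n² (L(n) = (n² + 1*n) + 4 = (n² + n) + 4 = (n + n²) + 4 = 4 + n + n²)
L(G)³ = (4 + 9 + 9²)³ = (4 + 9 + 81)³ = 94³ = 830584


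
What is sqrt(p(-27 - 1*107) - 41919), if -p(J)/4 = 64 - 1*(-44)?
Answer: I*sqrt(42351) ≈ 205.79*I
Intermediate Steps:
p(J) = -432 (p(J) = -4*(64 - 1*(-44)) = -4*(64 + 44) = -4*108 = -432)
sqrt(p(-27 - 1*107) - 41919) = sqrt(-432 - 41919) = sqrt(-42351) = I*sqrt(42351)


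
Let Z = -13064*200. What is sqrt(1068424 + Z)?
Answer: 2*I*sqrt(386094) ≈ 1242.7*I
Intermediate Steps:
Z = -2612800
sqrt(1068424 + Z) = sqrt(1068424 - 2612800) = sqrt(-1544376) = 2*I*sqrt(386094)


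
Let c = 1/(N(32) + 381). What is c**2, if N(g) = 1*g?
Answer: 1/170569 ≈ 5.8627e-6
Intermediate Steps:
N(g) = g
c = 1/413 (c = 1/(32 + 381) = 1/413 ≈ 0.0024213)
c**2 = (1/413)**2 = 1/170569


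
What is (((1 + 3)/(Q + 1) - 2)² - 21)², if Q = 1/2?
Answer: 34225/81 ≈ 422.53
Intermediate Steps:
Q = ½ ≈ 0.50000
(((1 + 3)/(Q + 1) - 2)² - 21)² = (((1 + 3)/(½ + 1) - 2)² - 21)² = ((4/(3/2) - 2)² - 21)² = ((4*(⅔) - 2)² - 21)² = ((8/3 - 2)² - 21)² = ((⅔)² - 21)² = (4/9 - 21)² = (-185/9)² = 34225/81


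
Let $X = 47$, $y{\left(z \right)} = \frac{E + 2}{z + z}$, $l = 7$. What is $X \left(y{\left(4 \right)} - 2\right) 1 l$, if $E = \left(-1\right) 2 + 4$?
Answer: $- \frac{987}{2} \approx -493.5$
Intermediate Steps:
$E = 2$ ($E = -2 + 4 = 2$)
$y{\left(z \right)} = \frac{2}{z}$ ($y{\left(z \right)} = \frac{2 + 2}{z + z} = \frac{4}{2 z} = 4 \frac{1}{2 z} = \frac{2}{z}$)
$X \left(y{\left(4 \right)} - 2\right) 1 l = 47 \left(\frac{2}{4} - 2\right) 1 \cdot 7 = 47 \left(2 \cdot \frac{1}{4} - 2\right) 1 \cdot 7 = 47 \left(\frac{1}{2} - 2\right) 1 \cdot 7 = 47 \left(\left(- \frac{3}{2}\right) 1\right) 7 = 47 \left(- \frac{3}{2}\right) 7 = \left(- \frac{141}{2}\right) 7 = - \frac{987}{2}$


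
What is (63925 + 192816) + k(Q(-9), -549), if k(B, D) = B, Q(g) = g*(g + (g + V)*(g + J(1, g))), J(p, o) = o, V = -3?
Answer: 254878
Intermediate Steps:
Q(g) = g*(g + 2*g*(-3 + g)) (Q(g) = g*(g + (g - 3)*(g + g)) = g*(g + (-3 + g)*(2*g)) = g*(g + 2*g*(-3 + g)))
(63925 + 192816) + k(Q(-9), -549) = (63925 + 192816) + (-9)²*(-5 + 2*(-9)) = 256741 + 81*(-5 - 18) = 256741 + 81*(-23) = 256741 - 1863 = 254878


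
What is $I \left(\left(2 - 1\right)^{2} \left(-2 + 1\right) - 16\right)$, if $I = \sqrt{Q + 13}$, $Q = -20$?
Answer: $- 17 i \sqrt{7} \approx - 44.978 i$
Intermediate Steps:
$I = i \sqrt{7}$ ($I = \sqrt{-20 + 13} = \sqrt{-7} = i \sqrt{7} \approx 2.6458 i$)
$I \left(\left(2 - 1\right)^{2} \left(-2 + 1\right) - 16\right) = i \sqrt{7} \left(\left(2 - 1\right)^{2} \left(-2 + 1\right) - 16\right) = i \sqrt{7} \left(1^{2} \left(-1\right) - 16\right) = i \sqrt{7} \left(1 \left(-1\right) - 16\right) = i \sqrt{7} \left(-1 - 16\right) = i \sqrt{7} \left(-17\right) = - 17 i \sqrt{7}$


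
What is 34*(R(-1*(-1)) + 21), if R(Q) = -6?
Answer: 510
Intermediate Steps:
34*(R(-1*(-1)) + 21) = 34*(-6 + 21) = 34*15 = 510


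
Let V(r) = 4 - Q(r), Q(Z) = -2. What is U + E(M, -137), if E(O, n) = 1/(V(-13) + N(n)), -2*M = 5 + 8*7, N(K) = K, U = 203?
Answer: 26592/131 ≈ 202.99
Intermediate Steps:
V(r) = 6 (V(r) = 4 - 1*(-2) = 4 + 2 = 6)
M = -61/2 (M = -(5 + 8*7)/2 = -(5 + 56)/2 = -1/2*61 = -61/2 ≈ -30.500)
E(O, n) = 1/(6 + n)
U + E(M, -137) = 203 + 1/(6 - 137) = 203 + 1/(-131) = 203 - 1/131 = 26592/131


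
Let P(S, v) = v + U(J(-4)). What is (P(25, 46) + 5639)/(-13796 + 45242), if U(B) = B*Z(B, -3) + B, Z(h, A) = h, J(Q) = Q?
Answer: 633/3494 ≈ 0.18117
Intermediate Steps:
U(B) = B + B² (U(B) = B*B + B = B² + B = B + B²)
P(S, v) = 12 + v (P(S, v) = v - 4*(1 - 4) = v - 4*(-3) = v + 12 = 12 + v)
(P(25, 46) + 5639)/(-13796 + 45242) = ((12 + 46) + 5639)/(-13796 + 45242) = (58 + 5639)/31446 = 5697*(1/31446) = 633/3494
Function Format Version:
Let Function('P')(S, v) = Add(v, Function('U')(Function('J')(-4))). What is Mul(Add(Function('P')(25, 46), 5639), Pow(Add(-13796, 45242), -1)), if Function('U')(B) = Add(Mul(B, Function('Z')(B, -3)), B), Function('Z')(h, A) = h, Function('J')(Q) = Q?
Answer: Rational(633, 3494) ≈ 0.18117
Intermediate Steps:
Function('U')(B) = Add(B, Pow(B, 2)) (Function('U')(B) = Add(Mul(B, B), B) = Add(Pow(B, 2), B) = Add(B, Pow(B, 2)))
Function('P')(S, v) = Add(12, v) (Function('P')(S, v) = Add(v, Mul(-4, Add(1, -4))) = Add(v, Mul(-4, -3)) = Add(v, 12) = Add(12, v))
Mul(Add(Function('P')(25, 46), 5639), Pow(Add(-13796, 45242), -1)) = Mul(Add(Add(12, 46), 5639), Pow(Add(-13796, 45242), -1)) = Mul(Add(58, 5639), Pow(31446, -1)) = Mul(5697, Rational(1, 31446)) = Rational(633, 3494)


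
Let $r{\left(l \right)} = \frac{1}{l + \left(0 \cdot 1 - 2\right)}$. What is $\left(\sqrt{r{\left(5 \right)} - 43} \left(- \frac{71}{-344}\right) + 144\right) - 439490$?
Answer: $-439346 + \frac{71 i \sqrt{6}}{129} \approx -4.3935 \cdot 10^{5} + 1.3482 i$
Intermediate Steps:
$r{\left(l \right)} = \frac{1}{-2 + l}$ ($r{\left(l \right)} = \frac{1}{l + \left(0 - 2\right)} = \frac{1}{l - 2} = \frac{1}{-2 + l}$)
$\left(\sqrt{r{\left(5 \right)} - 43} \left(- \frac{71}{-344}\right) + 144\right) - 439490 = \left(\sqrt{\frac{1}{-2 + 5} - 43} \left(- \frac{71}{-344}\right) + 144\right) - 439490 = \left(\sqrt{\frac{1}{3} + \left(\left(-16 - 40\right) + 13\right)} \left(\left(-71\right) \left(- \frac{1}{344}\right)\right) + 144\right) - 439490 = \left(\sqrt{\frac{1}{3} + \left(-56 + 13\right)} \frac{71}{344} + 144\right) - 439490 = \left(\sqrt{\frac{1}{3} - 43} \cdot \frac{71}{344} + 144\right) - 439490 = \left(\sqrt{- \frac{128}{3}} \cdot \frac{71}{344} + 144\right) - 439490 = \left(\frac{8 i \sqrt{6}}{3} \cdot \frac{71}{344} + 144\right) - 439490 = \left(\frac{71 i \sqrt{6}}{129} + 144\right) - 439490 = \left(144 + \frac{71 i \sqrt{6}}{129}\right) - 439490 = -439346 + \frac{71 i \sqrt{6}}{129}$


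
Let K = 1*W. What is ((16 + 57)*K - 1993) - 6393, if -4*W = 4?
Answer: -8459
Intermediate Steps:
W = -1 (W = -¼*4 = -1)
K = -1 (K = 1*(-1) = -1)
((16 + 57)*K - 1993) - 6393 = ((16 + 57)*(-1) - 1993) - 6393 = (73*(-1) - 1993) - 6393 = (-73 - 1993) - 6393 = -2066 - 6393 = -8459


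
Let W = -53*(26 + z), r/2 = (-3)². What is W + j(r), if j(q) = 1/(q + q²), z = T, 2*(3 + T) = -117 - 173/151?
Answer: 98732473/51642 ≈ 1911.9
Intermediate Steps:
T = -9373/151 (T = -3 + (-117 - 173/151)/2 = -3 + (½)*(-17840/151) = -3 - 8920/151 = -9373/151 ≈ -62.073)
z = -9373/151 ≈ -62.073
r = 18 (r = 2*(-3)² = 2*9 = 18)
W = 288691/151 (W = -53*(26 - 9373/151) = -53*(-5447/151) = 288691/151 ≈ 1911.9)
W + j(r) = 288691/151 + 1/(18*(1 + 18)) = 288691/151 + (1/18)/19 = 288691/151 + (1/18)*(1/19) = 288691/151 + 1/342 = 98732473/51642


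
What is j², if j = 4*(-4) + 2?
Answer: 196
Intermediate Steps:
j = -14 (j = -16 + 2 = -14)
j² = (-14)² = 196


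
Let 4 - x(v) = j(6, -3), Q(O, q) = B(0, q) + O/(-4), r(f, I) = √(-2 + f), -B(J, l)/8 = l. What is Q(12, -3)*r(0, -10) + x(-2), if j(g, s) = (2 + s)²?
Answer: 3 + 21*I*√2 ≈ 3.0 + 29.698*I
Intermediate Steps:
B(J, l) = -8*l
Q(O, q) = -8*q - O/4 (Q(O, q) = -8*q + O/(-4) = -8*q + O*(-¼) = -8*q - O/4)
x(v) = 3 (x(v) = 4 - (2 - 3)² = 4 - 1*(-1)² = 4 - 1*1 = 4 - 1 = 3)
Q(12, -3)*r(0, -10) + x(-2) = (-8*(-3) - ¼*12)*√(-2 + 0) + 3 = (24 - 3)*√(-2) + 3 = 21*(I*√2) + 3 = 21*I*√2 + 3 = 3 + 21*I*√2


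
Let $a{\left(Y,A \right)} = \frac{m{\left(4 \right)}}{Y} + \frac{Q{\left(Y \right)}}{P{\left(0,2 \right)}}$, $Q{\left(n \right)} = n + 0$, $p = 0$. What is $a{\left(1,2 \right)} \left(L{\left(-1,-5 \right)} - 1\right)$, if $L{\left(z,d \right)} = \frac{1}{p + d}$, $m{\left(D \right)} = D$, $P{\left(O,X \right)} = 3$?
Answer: $- \frac{26}{5} \approx -5.2$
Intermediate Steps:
$Q{\left(n \right)} = n$
$L{\left(z,d \right)} = \frac{1}{d}$ ($L{\left(z,d \right)} = \frac{1}{0 + d} = \frac{1}{d}$)
$a{\left(Y,A \right)} = \frac{4}{Y} + \frac{Y}{3}$
$a{\left(1,2 \right)} \left(L{\left(-1,-5 \right)} - 1\right) = \left(\frac{4}{1} + \frac{1}{3} \cdot 1\right) \left(\frac{1}{-5} - 1\right) = \left(4 \cdot 1 + \frac{1}{3}\right) \left(- \frac{1}{5} - 1\right) = \left(4 + \frac{1}{3}\right) \left(- \frac{6}{5}\right) = \frac{13}{3} \left(- \frac{6}{5}\right) = - \frac{26}{5}$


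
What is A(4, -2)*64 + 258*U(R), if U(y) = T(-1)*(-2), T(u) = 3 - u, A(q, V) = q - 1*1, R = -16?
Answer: -1872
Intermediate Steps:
A(q, V) = -1 + q (A(q, V) = q - 1 = -1 + q)
U(y) = -8 (U(y) = (3 - 1*(-1))*(-2) = (3 + 1)*(-2) = 4*(-2) = -8)
A(4, -2)*64 + 258*U(R) = (-1 + 4)*64 + 258*(-8) = 3*64 - 2064 = 192 - 2064 = -1872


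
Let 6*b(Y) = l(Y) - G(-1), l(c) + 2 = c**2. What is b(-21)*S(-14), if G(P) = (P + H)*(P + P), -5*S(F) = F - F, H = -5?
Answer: 0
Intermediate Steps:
S(F) = 0 (S(F) = -(F - F)/5 = -1/5*0 = 0)
l(c) = -2 + c**2
G(P) = 2*P*(-5 + P) (G(P) = (P - 5)*(P + P) = (-5 + P)*(2*P) = 2*P*(-5 + P))
b(Y) = -7/3 + Y**2/6 (b(Y) = ((-2 + Y**2) - 2*(-1)*(-5 - 1))/6 = ((-2 + Y**2) - 2*(-1)*(-6))/6 = ((-2 + Y**2) - 1*12)/6 = ((-2 + Y**2) - 12)/6 = (-14 + Y**2)/6 = -7/3 + Y**2/6)
b(-21)*S(-14) = (-7/3 + (1/6)*(-21)**2)*0 = (-7/3 + (1/6)*441)*0 = (-7/3 + 147/2)*0 = (427/6)*0 = 0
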